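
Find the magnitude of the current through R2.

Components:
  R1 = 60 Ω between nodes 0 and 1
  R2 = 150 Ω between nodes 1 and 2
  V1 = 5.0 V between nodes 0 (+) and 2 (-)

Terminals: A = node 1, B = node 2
Nodal analysis, taking node 2 as the 0 V reference.
Source V1 fixes V_0 = 5 V.
KCL at each unknown node (sum of currents leaving = 0; resistances in Ω):
  Node 1: (V_1 - 5)/60 + (V_1 - 0)/150 = 0
Collecting terms: 0.02333 × V_1 = 0.08333  =>  V_1 = 3.571 V
I_R2 = (V_1 - V_2)/R2 = (3.571 - 0)/150 = 0.02381 A
|I_R2| = 0.02381 A

Final answer: |I_R2| = 0.02381 A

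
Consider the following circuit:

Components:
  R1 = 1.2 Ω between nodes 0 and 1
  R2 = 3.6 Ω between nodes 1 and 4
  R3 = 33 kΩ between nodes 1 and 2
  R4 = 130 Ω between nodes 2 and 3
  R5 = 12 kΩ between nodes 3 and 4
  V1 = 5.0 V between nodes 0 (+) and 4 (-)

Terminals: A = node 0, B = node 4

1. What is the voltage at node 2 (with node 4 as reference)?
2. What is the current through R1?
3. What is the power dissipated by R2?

Nodal analysis, taking node 4 as the 0 V reference.
Source V1 fixes V_0 = 5 V.
KCL at each unknown node (sum of currents leaving = 0; resistances in Ω):
  Node 1: (V_1 - 5)/1.2 + (V_1 - 0)/3.6 + (V_1 - V_2)/33000 = 0
  Node 2: (V_2 - V_1)/33000 + (V_2 - V_3)/130 = 0
  Node 3: (V_3 - V_2)/130 + (V_3 - 0)/12000 = 0
Collecting terms (coefficients in siemens):
  1.111·V_1 - 0.0000303·V_2 = 4.167
  0.007723·V_2 - 0.0000303·V_1 - 0.007692·V_3 = 0
  0.007776·V_3 - 0.007692·V_2 = 0
Solving these 3 simultaneous equations (Gaussian elimination) gives:
  V_1 = 3.75 V, V_2 = 1.008 V, V_3 = 0.9971 V
Part 1:
  Read off the nodal solution: V_2 = 1.008 V
Part 2:
  I_R1 = (V_0 - V_1)/R1 = (5 - 3.75)/1.2 = 1.042 A
  Magnitude: I_R1 = 1.042 A
Part 3:
  I_R2 = (V_1 - V_4)/R2 = (3.75 - 0)/3.6 = 1.042 A
  P_R2 = I_R2² × R2 = (1.042)² × 3.6 = 3.906 W

Final answers:
1. V_2 = 1.008 V
2. I_R1 = 1.042 A
3. P_R2 = 3.906 W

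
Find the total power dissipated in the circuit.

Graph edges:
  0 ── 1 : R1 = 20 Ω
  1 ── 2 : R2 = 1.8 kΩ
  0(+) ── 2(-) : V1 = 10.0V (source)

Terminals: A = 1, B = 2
Nodal analysis, taking node 2 as the 0 V reference.
Source V1 fixes V_0 = 10 V.
KCL at each unknown node (sum of currents leaving = 0; resistances in Ω):
  Node 1: (V_1 - 10)/20 + (V_1 - 0)/1800 = 0
Collecting terms: 0.05056 × V_1 = 0.5  =>  V_1 = 9.89 V
Power in each resistor, P = (ΔV)²/R:
  P_R1 = (10 - 9.89)²/20 = 0.0006038 W
  P_R2 = (9.89 - 0)²/1800 = 0.05434 W
P_total = P_R1 + P_R2 = 0.05495 W

Final answer: 0.05495 W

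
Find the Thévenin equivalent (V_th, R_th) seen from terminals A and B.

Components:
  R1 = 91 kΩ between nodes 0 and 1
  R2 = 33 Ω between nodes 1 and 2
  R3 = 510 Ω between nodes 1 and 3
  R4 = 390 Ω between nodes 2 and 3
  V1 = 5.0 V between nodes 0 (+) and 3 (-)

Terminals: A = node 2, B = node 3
Step 1 — V_th is the open-circuit voltage V_A - V_B (nothing connected across the terminals).
Nodal analysis, taking node 3 as the 0 V reference.
Source V1 fixes V_0 = 5 V.
KCL at each unknown node (sum of currents leaving = 0; resistances in Ω):
  Node 1: (V_1 - 5)/91000 + (V_1 - V_2)/33 + (V_1 - 0)/510 = 0
  Node 2: (V_2 - V_1)/33 + (V_2 - 0)/390 = 0
Collecting terms (coefficients in siemens):
  0.03227·V_1 - 0.0303·V_2 = 0.00005495
  0.03287·V_2 - 0.0303·V_1 = 0
Determinant D = (0.03227)(0.03287) - (-0.0303)(-0.0303) = 0.0001425
V_1 = [(0.00005495)(0.03287) - (-0.0303)(0)]/D = 0.01267 V
V_2 = [(0.03227)(0) - (0.00005495)(-0.0303)]/D = 0.01168 V
V_th = V_2 - V_3 = 0.01168 - 0 = 0.01168 V
Step 2 — R_th: zero the source — replace V1 by a short circuit (node 3 merges into node 0) — and find the resistance seen between A (node 2) and B (node 0).
Reduce the network between node 2 (A) and node 0 (B) by series/parallel combination:
  Rp1 = R1 ‖ R3 (parallel, both between nodes 0 and 1) = 1/(1/91000 + 1/510) = 507.2 Ω
  Rs1 = R2 + Rp1 (series, joined only at node 1) = 33 + 507.2 = 540.2 Ω
  Rp2 = R4 ‖ Rs1 (parallel, both between nodes 0 and 2) = 1/(1/390 + 1/540.2) = 226.5 Ω
R_th = 226.5 Ω

Final answer: V_th = 0.01168 V, R_th = 226.5 Ω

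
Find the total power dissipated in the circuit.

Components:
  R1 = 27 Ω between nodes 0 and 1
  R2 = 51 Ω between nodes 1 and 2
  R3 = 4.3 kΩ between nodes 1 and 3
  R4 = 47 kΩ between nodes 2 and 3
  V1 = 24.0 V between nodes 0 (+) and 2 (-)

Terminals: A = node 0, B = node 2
Nodal analysis, taking node 2 as the 0 V reference.
Source V1 fixes V_0 = 24 V.
KCL at each unknown node (sum of currents leaving = 0; resistances in Ω):
  Node 1: (V_1 - 24)/27 + (V_1 - 0)/51 + (V_1 - V_3)/4300 = 0
  Node 3: (V_3 - V_1)/4300 + (V_3 - 0)/47000 = 0
Collecting terms (coefficients in siemens):
  0.05688·V_1 - 0.0002326·V_3 = 0.8889
  0.0002538·V_3 - 0.0002326·V_1 = 0
Determinant D = (0.05688)(0.0002538) - (-0.0002326)(-0.0002326) = 0.00001438
V_1 = [(0.8889)(0.0002538) - (-0.0002326)(0)]/D = 15.69 V
V_3 = [(0.05688)(0) - (0.8889)(-0.0002326)]/D = 14.37 V
Power in each resistor, P = (ΔV)²/R:
  P_R1 = (24 - 15.69)²/27 = 2.56 W
  P_R2 = (15.69 - 0)²/51 = 4.825 W
  P_R3 = (15.69 - 14.37)²/4300 = 0.0004021 W
  P_R4 = (0 - 14.37)²/47000 = 0.004395 W
P_total = P_R1 + P_R2 + P_R3 + P_R4 = 7.389 W

Final answer: 7.389 W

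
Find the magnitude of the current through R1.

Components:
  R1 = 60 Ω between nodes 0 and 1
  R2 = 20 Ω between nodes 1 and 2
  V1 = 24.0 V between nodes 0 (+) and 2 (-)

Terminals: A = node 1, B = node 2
Nodal analysis, taking node 2 as the 0 V reference.
Source V1 fixes V_0 = 24 V.
KCL at each unknown node (sum of currents leaving = 0; resistances in Ω):
  Node 1: (V_1 - 24)/60 + (V_1 - 0)/20 = 0
Collecting terms: 0.06667 × V_1 = 0.4  =>  V_1 = 6 V
I_R1 = (V_0 - V_1)/R1 = (24 - 6)/60 = 0.3 A
|I_R1| = 0.3 A

Final answer: |I_R1| = 0.3 A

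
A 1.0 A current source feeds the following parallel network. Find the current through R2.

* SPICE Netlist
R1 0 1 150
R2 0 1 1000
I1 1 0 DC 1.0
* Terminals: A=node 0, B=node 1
All resistors sit directly between nodes 0 and 1, so they are in parallel and share one voltage V; the full source current 1 A splits among them.
1/R_par = 1/150 + 1/1000 = 0.007667 S  =>  R_par = 130.4 Ω
V = I × R_par = 1 × 130.4 = 130.4 V
I_R2 = V/R2 = 130.4/1000 = 0.1304 A

Final answer: 0.1304 A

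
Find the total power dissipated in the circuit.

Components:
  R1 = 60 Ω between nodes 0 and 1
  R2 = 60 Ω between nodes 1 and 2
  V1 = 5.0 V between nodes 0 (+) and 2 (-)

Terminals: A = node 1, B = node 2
Nodal analysis, taking node 2 as the 0 V reference.
Source V1 fixes V_0 = 5 V.
KCL at each unknown node (sum of currents leaving = 0; resistances in Ω):
  Node 1: (V_1 - 5)/60 + (V_1 - 0)/60 = 0
Collecting terms: 0.03333 × V_1 = 0.08333  =>  V_1 = 2.5 V
Power in each resistor, P = (ΔV)²/R:
  P_R1 = (5 - 2.5)²/60 = 0.1042 W
  P_R2 = (2.5 - 0)²/60 = 0.1042 W
P_total = P_R1 + P_R2 = 0.2083 W

Final answer: 0.2083 W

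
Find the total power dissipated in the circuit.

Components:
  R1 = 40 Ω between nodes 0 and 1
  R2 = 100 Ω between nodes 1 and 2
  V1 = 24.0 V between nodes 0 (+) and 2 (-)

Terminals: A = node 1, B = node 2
Nodal analysis, taking node 2 as the 0 V reference.
Source V1 fixes V_0 = 24 V.
KCL at each unknown node (sum of currents leaving = 0; resistances in Ω):
  Node 1: (V_1 - 24)/40 + (V_1 - 0)/100 = 0
Collecting terms: 0.035 × V_1 = 0.6  =>  V_1 = 17.14 V
Power in each resistor, P = (ΔV)²/R:
  P_R1 = (24 - 17.14)²/40 = 1.176 W
  P_R2 = (17.14 - 0)²/100 = 2.939 W
P_total = P_R1 + P_R2 = 4.114 W

Final answer: 4.114 W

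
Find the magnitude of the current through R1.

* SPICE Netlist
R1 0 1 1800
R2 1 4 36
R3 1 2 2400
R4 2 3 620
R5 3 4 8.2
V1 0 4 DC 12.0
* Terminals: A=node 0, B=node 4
Nodal analysis, taking node 4 as the 0 V reference.
Source V1 fixes V_0 = 12 V.
KCL at each unknown node (sum of currents leaving = 0; resistances in Ω):
  Node 1: (V_1 - 12)/1800 + (V_1 - 0)/36 + (V_1 - V_2)/2400 = 0
  Node 2: (V_2 - V_1)/2400 + (V_2 - V_3)/620 = 0
  Node 3: (V_3 - V_2)/620 + (V_3 - 0)/8.2 = 0
Collecting terms (coefficients in siemens):
  0.02875·V_1 - 0.0004167·V_2 = 0.006667
  0.00203·V_2 - 0.0004167·V_1 - 0.001613·V_3 = 0
  0.1236·V_3 - 0.001613·V_2 = 0
Solving these 3 simultaneous equations (Gaussian elimination) gives:
  V_1 = 0.2326 V, V_2 = 0.04825 V, V_3 = 0.0006298 V
I_R1 = (V_0 - V_1)/R1 = (12 - 0.2326)/1800 = 0.006537 A
|I_R1| = 0.006537 A

Final answer: |I_R1| = 0.006537 A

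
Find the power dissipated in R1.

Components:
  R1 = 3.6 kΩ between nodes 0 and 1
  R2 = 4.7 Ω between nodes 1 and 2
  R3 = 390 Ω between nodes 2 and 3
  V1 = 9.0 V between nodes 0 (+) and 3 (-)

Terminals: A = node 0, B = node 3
Nodal analysis, taking node 3 as the 0 V reference.
Source V1 fixes V_0 = 9 V.
KCL at each unknown node (sum of currents leaving = 0; resistances in Ω):
  Node 1: (V_1 - 9)/3600 + (V_1 - V_2)/4.7 = 0
  Node 2: (V_2 - V_1)/4.7 + (V_2 - 0)/390 = 0
Collecting terms (coefficients in siemens):
  0.213·V_1 - 0.2128·V_2 = 0.0025
  0.2153·V_2 - 0.2128·V_1 = 0
Determinant D = (0.213)(0.2153) - (-0.2128)(-0.2128) = 0.0006054
V_1 = [(0.0025)(0.2153) - (-0.2128)(0)]/D = 0.8893 V
V_2 = [(0.213)(0) - (0.0025)(-0.2128)]/D = 0.8787 V
I_R1 = (V_0 - V_1)/R1 = (9 - 0.8893)/3600 = 0.002253 A
P_R1 = I_R1² × R1 = (0.002253)² × 3600 = 0.01827 W

Final answer: 0.01827 W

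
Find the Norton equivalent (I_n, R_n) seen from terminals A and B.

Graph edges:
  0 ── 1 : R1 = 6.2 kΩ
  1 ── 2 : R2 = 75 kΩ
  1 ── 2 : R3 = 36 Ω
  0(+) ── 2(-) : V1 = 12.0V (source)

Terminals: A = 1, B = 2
Find the Thévenin equivalent first; then I_n = V_th/R_th and R_n = R_th.
Step 1 — V_th is the open-circuit voltage V_A - V_B (nothing connected across the terminals).
Nodal analysis, taking node 2 as the 0 V reference.
Source V1 fixes V_0 = 12 V.
KCL at each unknown node (sum of currents leaving = 0; resistances in Ω):
  Node 1: (V_1 - 12)/6200 + (V_1 - 0)/75000 + (V_1 - 0)/36 = 0
Collecting terms: 0.02795 × V_1 = 0.001935  =>  V_1 = 0.06924 V
V_th = V_1 - V_2 = 0.06924 - 0 = 0.06924 V
Step 2 — R_th: zero the source — replace V1 by a short circuit (node 2 merges into node 0) — and find the resistance seen between A (node 1) and B (node 0).
Reduce the network between node 1 (A) and node 0 (B) by series/parallel combination:
  Rp1 = R1 ‖ R2 ‖ R3 (parallel, all between nodes 0 and 1) = 1/(1/6200 + 1/75000 + 1/36) = 35.78 Ω
R_th = 35.78 Ω
I_n = V_th/R_th = 0.06924/35.78 = 0.001935 A, and R_n = R_th = 35.78 Ω

Final answer: I_n = 0.001935 A, R_n = 35.78 Ω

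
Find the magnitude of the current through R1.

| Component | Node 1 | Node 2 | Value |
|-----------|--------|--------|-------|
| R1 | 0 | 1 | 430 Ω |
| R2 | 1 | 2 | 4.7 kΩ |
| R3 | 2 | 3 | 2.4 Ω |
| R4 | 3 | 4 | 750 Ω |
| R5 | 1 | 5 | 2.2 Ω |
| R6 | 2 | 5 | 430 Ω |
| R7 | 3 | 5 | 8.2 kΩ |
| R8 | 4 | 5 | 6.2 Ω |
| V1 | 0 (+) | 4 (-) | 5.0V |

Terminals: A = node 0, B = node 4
Nodal analysis, taking node 4 as the 0 V reference.
Source V1 fixes V_0 = 5 V.
KCL at each unknown node (sum of currents leaving = 0; resistances in Ω):
  Node 1: (V_1 - 5)/430 + (V_1 - V_2)/4700 + (V_1 - V_5)/2.2 = 0
  Node 2: (V_2 - V_1)/4700 + (V_2 - V_3)/2.4 + (V_2 - V_5)/430 = 0
  Node 3: (V_3 - V_2)/2.4 + (V_3 - 0)/750 + (V_3 - V_5)/8200 = 0
  Node 5: (V_5 - V_1)/2.2 + (V_5 - V_2)/430 + (V_5 - V_3)/8200 + (V_5 - 0)/6.2 = 0
Collecting terms (coefficients in siemens):
  0.4571·V_1 - 0.0002128·V_2 - 0.4545·V_5 = 0.01163
  0.4192·V_2 - 0.0002128·V_1 - 0.4167·V_3 - 0.002326·V_5 = 0
  0.4181·V_3 - 0.4167·V_2 - 0.000122·V_5 = 0
  0.6183·V_5 - 0.4545·V_1 - 0.002326·V_2 - 0.000122·V_3 = 0
Solving these 4 simultaneous equations (Gaussian elimination) gives:
  V_1 = 0.09539 V, V_2 = 0.04823 V, V_3 = 0.04808 V, V_5 = 0.07032 V
I_R1 = (V_0 - V_1)/R1 = (5 - 0.09539)/430 = 0.01141 A
|I_R1| = 0.01141 A

Final answer: |I_R1| = 0.01141 A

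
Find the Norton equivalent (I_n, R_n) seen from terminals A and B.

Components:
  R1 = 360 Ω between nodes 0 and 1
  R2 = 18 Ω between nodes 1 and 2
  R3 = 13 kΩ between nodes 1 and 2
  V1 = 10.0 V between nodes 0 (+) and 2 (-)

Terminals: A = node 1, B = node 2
Find the Thévenin equivalent first; then I_n = V_th/R_th and R_n = R_th.
Step 1 — V_th is the open-circuit voltage V_A - V_B (nothing connected across the terminals).
Nodal analysis, taking node 2 as the 0 V reference.
Source V1 fixes V_0 = 10 V.
KCL at each unknown node (sum of currents leaving = 0; resistances in Ω):
  Node 1: (V_1 - 10)/360 + (V_1 - 0)/18 + (V_1 - 0)/13000 = 0
Collecting terms: 0.05841 × V_1 = 0.02778  =>  V_1 = 0.4756 V
V_th = V_1 - V_2 = 0.4756 - 0 = 0.4756 V
Step 2 — R_th: zero the source — replace V1 by a short circuit (node 2 merges into node 0) — and find the resistance seen between A (node 1) and B (node 0).
Reduce the network between node 1 (A) and node 0 (B) by series/parallel combination:
  Rp1 = R1 ‖ R2 ‖ R3 (parallel, all between nodes 0 and 1) = 1/(1/360 + 1/18 + 1/13000) = 17.12 Ω
R_th = 17.12 Ω
I_n = V_th/R_th = 0.4756/17.12 = 0.02778 A, and R_n = R_th = 17.12 Ω

Final answer: I_n = 0.02778 A, R_n = 17.12 Ω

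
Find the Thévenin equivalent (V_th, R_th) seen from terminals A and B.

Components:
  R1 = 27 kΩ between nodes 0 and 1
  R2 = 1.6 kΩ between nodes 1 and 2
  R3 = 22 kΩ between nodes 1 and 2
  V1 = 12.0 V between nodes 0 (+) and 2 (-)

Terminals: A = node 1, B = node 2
Step 1 — V_th is the open-circuit voltage V_A - V_B (nothing connected across the terminals).
Nodal analysis, taking node 2 as the 0 V reference.
Source V1 fixes V_0 = 12 V.
KCL at each unknown node (sum of currents leaving = 0; resistances in Ω):
  Node 1: (V_1 - 12)/27000 + (V_1 - 0)/1600 + (V_1 - 0)/22000 = 0
Collecting terms: 0.0007075 × V_1 = 0.0004444  =>  V_1 = 0.6282 V
V_th = V_1 - V_2 = 0.6282 - 0 = 0.6282 V
Step 2 — R_th: zero the source — replace V1 by a short circuit (node 2 merges into node 0) — and find the resistance seen between A (node 1) and B (node 0).
Reduce the network between node 1 (A) and node 0 (B) by series/parallel combination:
  Rp1 = R1 ‖ R2 ‖ R3 (parallel, all between nodes 0 and 1) = 1/(1/27000 + 1/1600 + 1/22000) = 1413 Ω
R_th = 1.413 kΩ

Final answer: V_th = 0.6282 V, R_th = 1.413 kΩ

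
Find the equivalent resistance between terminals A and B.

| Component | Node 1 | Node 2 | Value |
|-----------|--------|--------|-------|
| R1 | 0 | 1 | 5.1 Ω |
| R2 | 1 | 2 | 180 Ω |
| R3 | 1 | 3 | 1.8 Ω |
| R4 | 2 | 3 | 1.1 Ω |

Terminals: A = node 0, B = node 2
Reduce the network between node 0 (A) and node 2 (B) by series/parallel combination:
  Rs1 = R3 + R4 (series, joined only at node 3) = 1.8 + 1.1 = 2.9 Ω
  Rp1 = R2 ‖ Rs1 (parallel, both between nodes 1 and 2) = 1/(1/180 + 1/2.9) = 2.854 Ω
  Rs2 = R1 + Rp1 (series, joined only at node 1) = 5.1 + 2.854 = 7.954 Ω
R_eq = 7.954 Ω

Final answer: 7.954 Ω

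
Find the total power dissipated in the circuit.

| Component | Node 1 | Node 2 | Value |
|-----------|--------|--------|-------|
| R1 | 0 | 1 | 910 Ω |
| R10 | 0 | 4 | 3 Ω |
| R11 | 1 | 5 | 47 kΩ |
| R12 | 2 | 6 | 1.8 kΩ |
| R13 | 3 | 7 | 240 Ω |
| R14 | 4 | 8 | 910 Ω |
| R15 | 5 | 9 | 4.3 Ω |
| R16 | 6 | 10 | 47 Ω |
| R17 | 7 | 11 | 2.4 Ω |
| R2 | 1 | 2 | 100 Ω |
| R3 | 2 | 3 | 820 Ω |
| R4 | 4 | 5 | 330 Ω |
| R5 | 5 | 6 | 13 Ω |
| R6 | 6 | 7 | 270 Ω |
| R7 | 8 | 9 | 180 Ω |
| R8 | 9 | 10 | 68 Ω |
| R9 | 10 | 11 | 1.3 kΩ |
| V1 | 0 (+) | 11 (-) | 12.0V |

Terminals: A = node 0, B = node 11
Nodal analysis, taking node 11 as the 0 V reference.
Source V1 fixes V_0 = 12 V.
KCL at each unknown node (sum of currents leaving = 0; resistances in Ω):
  Node 1: (V_1 - 12)/910 + (V_1 - V_2)/100 + (V_1 - V_5)/47000 = 0
  Node 2: (V_2 - V_1)/100 + (V_2 - V_3)/820 + (V_2 - V_6)/1800 = 0
  Node 3: (V_3 - V_2)/820 + (V_3 - V_7)/240 = 0
  Node 4: (V_4 - V_5)/330 + (V_4 - 12)/3 + (V_4 - V_8)/910 = 0
  Node 5: (V_5 - V_4)/330 + (V_5 - V_6)/13 + (V_5 - V_1)/47000 + (V_5 - V_9)/4.3 = 0
  Node 6: (V_6 - V_5)/13 + (V_6 - V_7)/270 + (V_6 - V_2)/1800 + (V_6 - V_10)/47 = 0
  Node 7: (V_7 - V_6)/270 + (V_7 - V_3)/240 + (V_7 - 0)/2.4 = 0
  Node 8: (V_8 - V_9)/180 + (V_8 - V_4)/910 = 0
  Node 9: (V_9 - V_8)/180 + (V_9 - V_10)/68 + (V_9 - V_5)/4.3 = 0
  Node 10: (V_10 - V_9)/68 + (V_10 - 0)/1300 + (V_10 - V_6)/47 = 0
Collecting terms (coefficients in siemens):
  0.01112·V_1 - 0.01·V_2 - 0.00002128·V_5 = 0.01319
  0.01178·V_2 - 0.01·V_1 - 0.00122·V_3 - 0.0005556·V_6 = 0
  0.005386·V_3 - 0.00122·V_2 - 0.004167·V_7 = 0
  0.3375·V_4 - 0.00303·V_5 - 0.001099·V_8 = 4
  0.3125·V_5 - 0.00002128·V_1 - 0.00303·V_4 - 0.07692·V_6 - 0.2326·V_9 = 0
  0.1025·V_6 - 0.0005556·V_2 - 0.07692·V_5 - 0.003704·V_7 - 0.02128·V_10 = 0
  0.4245·V_7 - 0.004167·V_3 - 0.003704·V_6 = 0
  0.006654·V_8 - 0.001099·V_4 - 0.005556·V_9 = 0
  0.2528·V_9 - 0.2326·V_5 - 0.005556·V_8 - 0.01471·V_10 = 0
  0.03675·V_10 - 0.02128·V_6 - 0.01471·V_9 = 0
Solving these 10 simultaneous equations (Gaussian elimination) gives:
  V_1 = 6.615 V, V_2 = 6.025 V, V_3 = 1.412 V, V_4 = 11.93 V
  V_5 = 5.793 V, V_6 = 5.531 V, V_7 = 0.06211 V, V_8 = 6.812 V
  V_9 = 5.8 V, V_10 = 5.523 V
Power in each resistor, P = (ΔV)²/R:
  P_R1 = (12 - 6.615)²/910 = 0.03187 W
  P_R2 = (6.615 - 6.025)²/100 = 0.003481 W
  P_R3 = (6.025 - 1.412)²/820 = 0.02595 W
  P_R4 = (11.93 - 5.793)²/330 = 0.114 W
  P_R5 = (5.793 - 5.531)²/13 = 0.005281 W
  P_R6 = (5.531 - 0.06211)²/270 = 0.1108 W
  P_R7 = (6.812 - 5.8)²/180 = 0.005689 W
  P_R8 = (5.8 - 5.523)²/68 = 0.001128 W
  P_R9 = (5.523 - 0)²/1300 = 0.02346 W
  P_R10 = (12 - 11.93)²/3 = 0.001759 W
  P_R11 = (6.615 - 5.793)²/47000 = 0.00001438 W
  P_R12 = (6.025 - 5.531)²/1800 = 0.0001357 W
  P_R13 = (1.412 - 0.06211)²/240 = 0.007595 W
  P_R14 = (11.93 - 6.812)²/910 = 0.02876 W
  P_R15 = (5.793 - 5.8)²/4.3 = 0.00001032 W
  P_R16 = (5.531 - 5.523)²/47 = 0.000001449 W
  P_R17 = (0.06211 - 0)²/2.4 = 0.001607 W
P_total = P_R1 + P_R2 + P_R3 + P_R4 + P_R5 + P_R6 + P_R7 + P_R8 + P_R9 + P_R10 + P_R11 + P_R12 + P_R13 + P_R14 + P_R15 + P_R16 + P_R17 = 0.3615 W

Final answer: 0.3615 W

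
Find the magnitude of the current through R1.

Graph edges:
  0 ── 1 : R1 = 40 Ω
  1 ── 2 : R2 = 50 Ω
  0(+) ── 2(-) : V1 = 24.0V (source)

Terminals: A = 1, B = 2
Nodal analysis, taking node 2 as the 0 V reference.
Source V1 fixes V_0 = 24 V.
KCL at each unknown node (sum of currents leaving = 0; resistances in Ω):
  Node 1: (V_1 - 24)/40 + (V_1 - 0)/50 = 0
Collecting terms: 0.045 × V_1 = 0.6  =>  V_1 = 13.33 V
I_R1 = (V_0 - V_1)/R1 = (24 - 13.33)/40 = 0.2667 A
|I_R1| = 0.2667 A

Final answer: |I_R1| = 0.2667 A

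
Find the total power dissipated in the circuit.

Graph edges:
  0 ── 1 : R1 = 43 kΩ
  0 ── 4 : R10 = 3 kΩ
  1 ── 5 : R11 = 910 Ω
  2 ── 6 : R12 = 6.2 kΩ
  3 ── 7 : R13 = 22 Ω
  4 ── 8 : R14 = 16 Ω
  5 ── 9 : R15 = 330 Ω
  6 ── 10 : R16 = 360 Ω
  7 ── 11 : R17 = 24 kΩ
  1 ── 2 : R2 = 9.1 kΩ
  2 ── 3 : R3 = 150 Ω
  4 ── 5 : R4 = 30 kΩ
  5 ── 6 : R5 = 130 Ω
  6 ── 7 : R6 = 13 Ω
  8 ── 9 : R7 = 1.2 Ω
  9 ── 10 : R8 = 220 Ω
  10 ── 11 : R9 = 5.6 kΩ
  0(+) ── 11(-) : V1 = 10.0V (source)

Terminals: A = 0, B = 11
Nodal analysis, taking node 11 as the 0 V reference.
Source V1 fixes V_0 = 10 V.
KCL at each unknown node (sum of currents leaving = 0; resistances in Ω):
  Node 1: (V_1 - 10)/43000 + (V_1 - V_2)/9100 + (V_1 - V_5)/910 = 0
  Node 2: (V_2 - V_1)/9100 + (V_2 - V_3)/150 + (V_2 - V_6)/6200 = 0
  Node 3: (V_3 - V_2)/150 + (V_3 - V_7)/22 = 0
  Node 4: (V_4 - V_5)/30000 + (V_4 - 10)/3000 + (V_4 - V_8)/16 = 0
  Node 5: (V_5 - V_4)/30000 + (V_5 - V_6)/130 + (V_5 - V_1)/910 + (V_5 - V_9)/330 = 0
  Node 6: (V_6 - V_5)/130 + (V_6 - V_7)/13 + (V_6 - V_2)/6200 + (V_6 - V_10)/360 = 0
  Node 7: (V_7 - V_6)/13 + (V_7 - V_3)/22 + (V_7 - 0)/24000 = 0
  Node 8: (V_8 - V_9)/1.2 + (V_8 - V_4)/16 = 0
  Node 9: (V_9 - V_8)/1.2 + (V_9 - V_10)/220 + (V_9 - V_5)/330 = 0
  Node 10: (V_10 - V_9)/220 + (V_10 - 0)/5600 + (V_10 - V_6)/360 = 0
Collecting terms (coefficients in siemens):
  0.001232·V_1 - 0.0001099·V_2 - 0.001099·V_5 = 0.0002326
  0.006938·V_2 - 0.0001099·V_1 - 0.006667·V_3 - 0.0001613·V_6 = 0
  0.05212·V_3 - 0.006667·V_2 - 0.04545·V_7 = 0
  0.06287·V_4 - 0.00003333·V_5 - 0.0625·V_8 = 0.003333
  0.01185·V_5 - 0.001099·V_1 - 0.00003333·V_4 - 0.007692·V_6 - 0.00303·V_9 = 0
  0.08755·V_6 - 0.0001613·V_2 - 0.007692·V_5 - 0.07692·V_7 - 0.002778·V_10 = 0
  0.1224·V_7 - 0.04545·V_3 - 0.07692·V_6 = 0
  0.8958·V_8 - 0.0625·V_4 - 0.8333·V_9 = 0
  0.8409·V_9 - 0.00303·V_5 - 0.8333·V_8 - 0.004545·V_10 = 0
  0.007502·V_10 - 0.002778·V_6 - 0.004545·V_9 = 0
Solving these 10 simultaneous equations (Gaussian elimination) gives:
  V_1 = 6.212 V, V_2 = 6.093 V, V_3 = 6.091 V, V_4 = 6.267 V
  V_5 = 6.144 V, V_6 = 6.093 V, V_7 = 6.09 V, V_8 = 6.247 V
  V_9 = 6.246 V, V_10 = 6.041 V
Power in each resistor, P = (ΔV)²/R:
  P_R1 = (10 - 6.212)²/43000 = 0.0003337 W
  P_R2 = (6.212 - 6.093)²/9100 = 0.000001568 W
  P_R3 = (6.093 - 6.091)²/150 = 0.00000002638 W
  P_R4 = (6.267 - 6.144)²/30000 = 0.0000005052 W
  P_R5 = (6.144 - 6.093)²/130 = 0.00001952 W
  P_R6 = (6.093 - 6.09)²/13 = 0.0000007519 W
  P_R7 = (6.247 - 6.246)²/1.2 = 0.000001846 W
  P_R8 = (6.246 - 6.041)²/220 = 0.000191 W
  P_R9 = (6.041 - 0)²/5600 = 0.006516 W
  P_R10 = (10 - 6.267)²/3000 = 0.004645 W
  P_R11 = (6.212 - 6.144)²/910 = 0.000005114 W
  P_R12 = (6.093 - 6.093)²/6200 = 0.0000000001153 W
  P_R13 = (6.091 - 6.09)²/22 = 0.000000003869 W
  P_R14 = (6.267 - 6.247)²/16 = 0.00002461 W
  P_R15 = (6.144 - 6.246)²/330 = 0.00003139 W
  P_R16 = (6.093 - 6.041)²/360 = 0.000007762 W
  P_R17 = (6.09 - 0)²/24000 = 0.001546 W
P_total = P_R1 + P_R2 + P_R3 + P_R4 + P_R5 + P_R6 + P_R7 + P_R8 + P_R9 + P_R10 + P_R11 + P_R12 + P_R13 + P_R14 + P_R15 + P_R16 + P_R17 = 0.01332 W

Final answer: 0.01332 W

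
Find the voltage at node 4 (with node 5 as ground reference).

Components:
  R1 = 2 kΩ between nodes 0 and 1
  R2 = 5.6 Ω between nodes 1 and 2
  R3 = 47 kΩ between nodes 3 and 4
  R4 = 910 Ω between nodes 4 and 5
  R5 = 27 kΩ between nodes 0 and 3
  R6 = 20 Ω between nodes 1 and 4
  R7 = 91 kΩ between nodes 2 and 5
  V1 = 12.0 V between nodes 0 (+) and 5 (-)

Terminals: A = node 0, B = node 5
Nodal analysis, taking node 5 as the 0 V reference.
Source V1 fixes V_0 = 12 V.
KCL at each unknown node (sum of currents leaving = 0; resistances in Ω):
  Node 1: (V_1 - 12)/2000 + (V_1 - V_2)/5.6 + (V_1 - V_4)/20 = 0
  Node 2: (V_2 - V_1)/5.6 + (V_2 - 0)/91000 = 0
  Node 3: (V_3 - V_4)/47000 + (V_3 - 12)/27000 = 0
  Node 4: (V_4 - V_3)/47000 + (V_4 - 0)/910 + (V_4 - V_1)/20 = 0
Collecting terms (coefficients in siemens):
  0.2291·V_1 - 0.1786·V_2 - 0.05·V_4 = 0.006
  0.1786·V_2 - 0.1786·V_1 = 0
  0.00005831·V_3 - 0.00002128·V_4 = 0.0004444
  0.05112·V_4 - 0.05·V_1 - 0.00002128·V_3 = 0
Solving these 4 simultaneous equations (Gaussian elimination) gives:
  V_1 = 3.851 V, V_2 = 3.851 V, V_3 = 8.997 V, V_4 = 3.77 V
The requested potential is V_4 = 3.77 V.

Final answer: V_4 = 3.77 V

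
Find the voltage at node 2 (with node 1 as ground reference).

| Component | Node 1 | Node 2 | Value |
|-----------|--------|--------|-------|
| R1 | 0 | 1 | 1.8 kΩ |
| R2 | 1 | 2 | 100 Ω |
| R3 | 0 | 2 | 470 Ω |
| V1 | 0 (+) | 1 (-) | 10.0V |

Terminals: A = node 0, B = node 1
Nodal analysis, taking node 1 as the 0 V reference.
Source V1 fixes V_0 = 10 V.
KCL at each unknown node (sum of currents leaving = 0; resistances in Ω):
  Node 2: (V_2 - 0)/100 + (V_2 - 10)/470 = 0
Collecting terms: 0.01213 × V_2 = 0.02128  =>  V_2 = 1.754 V
The requested potential is V_2 = 1.754 V.

Final answer: V_2 = 1.754 V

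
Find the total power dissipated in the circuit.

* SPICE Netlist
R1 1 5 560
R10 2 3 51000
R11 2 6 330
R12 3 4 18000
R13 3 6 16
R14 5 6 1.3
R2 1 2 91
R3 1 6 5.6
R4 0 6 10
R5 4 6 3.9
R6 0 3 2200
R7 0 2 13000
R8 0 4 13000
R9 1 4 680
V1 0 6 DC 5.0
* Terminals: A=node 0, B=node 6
Nodal analysis, taking node 6 as the 0 V reference.
Source V1 fixes V_0 = 5 V.
KCL at each unknown node (sum of currents leaving = 0; resistances in Ω):
  Node 1: (V_1 - V_5)/560 + (V_1 - V_2)/91 + (V_1 - 0)/5.6 + (V_1 - V_4)/680 = 0
  Node 2: (V_2 - V_1)/91 + (V_2 - 5)/13000 + (V_2 - V_3)/51000 + (V_2 - 0)/330 = 0
  Node 3: (V_3 - 5)/2200 + (V_3 - V_2)/51000 + (V_3 - V_4)/18000 + (V_3 - 0)/16 = 0
  Node 4: (V_4 - 0)/3.9 + (V_4 - 5)/13000 + (V_4 - V_1)/680 + (V_4 - V_3)/18000 = 0
  Node 5: (V_5 - V_1)/560 + (V_5 - 0)/1.3 = 0
Collecting terms (coefficients in siemens):
  0.1928·V_1 - 0.01099·V_2 - 0.001471·V_4 - 0.001786·V_5 = 0
  0.01412·V_2 - 0.01099·V_1 - 0.00001961·V_3 = 0.0003846
  0.06303·V_3 - 0.00001961·V_2 - 0.00005556·V_4 = 0.002273
  0.258·V_4 - 0.001471·V_1 - 0.00005556·V_3 = 0.0003846
  0.771·V_5 - 0.001786·V_1 = 0
Solving these 5 simultaneous equations (Gaussian elimination) gives:
  V_1 = 0.00164 V, V_2 = 0.02857 V, V_3 = 0.03607 V, V_4 = 0.001508 V
  V_5 = 0.000003798 V
Power in each resistor, P = (ΔV)²/R:
  P_R1 = (0.00164 - 0.000003798)²/560 = 0.000000004781 W
  P_R2 = (0.00164 - 0.02857)²/91 = 0.000007972 W
  P_R3 = (0.00164 - 0)²/5.6 = 0.0000004803 W
  P_R4 = (5 - 0)²/10 = 2.5 W
  P_R5 = (0.001508 - 0)²/3.9 = 0.0000005829 W
  P_R6 = (5 - 0.03607)²/2200 = 0.0112 W
  P_R7 = (5 - 0.02857)²/13000 = 0.001901 W
  P_R8 = (5 - 0.001508)²/13000 = 0.001922 W
  P_R9 = (0.00164 - 0.001508)²/680 = 0.00000000002571 W
  P_R10 = (0.02857 - 0.03607)²/51000 = 0.000000001101 W
  P_R11 = (0.02857 - 0)²/330 = 0.000002474 W
  P_R12 = (0.03607 - 0.001508)²/18000 = 0.00000006636 W
  P_R13 = (0.03607 - 0)²/16 = 0.00008131 W
  P_R14 = (0.000003798 - 0)²/1.3 = 0.0000000000111 W
P_total = P_R1 + P_R2 + P_R3 + P_R4 + P_R5 + P_R6 + P_R7 + P_R8 + P_R9 + P_R10 + P_R11 + P_R12 + P_R13 + P_R14 = 2.515 W

Final answer: 2.515 W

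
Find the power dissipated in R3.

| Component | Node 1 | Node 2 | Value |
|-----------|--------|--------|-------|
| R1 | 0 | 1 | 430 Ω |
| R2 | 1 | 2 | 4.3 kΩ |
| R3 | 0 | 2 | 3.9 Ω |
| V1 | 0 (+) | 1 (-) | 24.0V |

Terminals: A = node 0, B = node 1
Nodal analysis, taking node 1 as the 0 V reference.
Source V1 fixes V_0 = 24 V.
KCL at each unknown node (sum of currents leaving = 0; resistances in Ω):
  Node 2: (V_2 - 0)/4300 + (V_2 - 24)/3.9 = 0
Collecting terms: 0.2566 × V_2 = 6.154  =>  V_2 = 23.98 V
I_R3 = (V_0 - V_2)/R3 = (24 - 23.98)/3.9 = 0.005576 A
P_R3 = I_R3² × R3 = (0.005576)² × 3.9 = 0.0001213 W

Final answer: 0.0001213 W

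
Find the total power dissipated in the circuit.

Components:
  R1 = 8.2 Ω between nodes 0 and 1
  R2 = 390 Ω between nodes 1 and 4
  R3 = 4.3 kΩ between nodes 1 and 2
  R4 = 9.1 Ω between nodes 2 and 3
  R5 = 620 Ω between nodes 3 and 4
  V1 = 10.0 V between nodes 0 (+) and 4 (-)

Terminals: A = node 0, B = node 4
Nodal analysis, taking node 4 as the 0 V reference.
Source V1 fixes V_0 = 10 V.
KCL at each unknown node (sum of currents leaving = 0; resistances in Ω):
  Node 1: (V_1 - 10)/8.2 + (V_1 - 0)/390 + (V_1 - V_2)/4300 = 0
  Node 2: (V_2 - V_1)/4300 + (V_2 - V_3)/9.1 = 0
  Node 3: (V_3 - V_2)/9.1 + (V_3 - 0)/620 = 0
Collecting terms (coefficients in siemens):
  0.1247·V_1 - 0.0002326·V_2 = 1.22
  0.1101·V_2 - 0.0002326·V_1 - 0.1099·V_3 = 0
  0.1115·V_3 - 0.1099·V_2 = 0
Solving these 3 simultaneous equations (Gaussian elimination) gives:
  V_1 = 9.778 V, V_2 = 1.248 V, V_3 = 1.23 V
Power in each resistor, P = (ΔV)²/R:
  P_R1 = (10 - 9.778)²/8.2 = 0.006003 W
  P_R2 = (9.778 - 0)²/390 = 0.2452 W
  P_R3 = (9.778 - 1.248)²/4300 = 0.01692 W
  P_R4 = (1.248 - 1.23)²/9.1 = 0.00003581 W
  P_R5 = (1.23 - 0)²/620 = 0.00244 W
P_total = P_R1 + P_R2 + P_R3 + P_R4 + P_R5 = 0.2706 W

Final answer: 0.2706 W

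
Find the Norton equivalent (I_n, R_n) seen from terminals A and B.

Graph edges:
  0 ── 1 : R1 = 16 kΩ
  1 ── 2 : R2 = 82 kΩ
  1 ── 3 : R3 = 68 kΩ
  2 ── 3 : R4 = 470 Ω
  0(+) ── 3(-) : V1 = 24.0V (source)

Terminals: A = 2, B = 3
Find the Thévenin equivalent first; then I_n = V_th/R_th and R_n = R_th.
Step 1 — V_th is the open-circuit voltage V_A - V_B (nothing connected across the terminals).
Nodal analysis, taking node 3 as the 0 V reference.
Source V1 fixes V_0 = 24 V.
KCL at each unknown node (sum of currents leaving = 0; resistances in Ω):
  Node 1: (V_1 - 24)/16000 + (V_1 - V_2)/82000 + (V_1 - 0)/68000 = 0
  Node 2: (V_2 - V_1)/82000 + (V_2 - 0)/470 = 0
Collecting terms (coefficients in siemens):
  0.0000894·V_1 - 0.0000122·V_2 = 0.0015
  0.00214·V_2 - 0.0000122·V_1 = 0
Determinant D = (0.0000894)(0.00214) - (-0.0000122)(-0.0000122) = 0.0000001912
V_1 = [(0.0015)(0.00214) - (-0.0000122)(0)]/D = 16.79 V
V_2 = [(0.0000894)(0) - (0.0015)(-0.0000122)]/D = 0.09569 V
V_th = V_2 - V_3 = 0.09569 - 0 = 0.09569 V
Step 2 — R_th: zero the source — replace V1 by a short circuit (node 3 merges into node 0) — and find the resistance seen between A (node 2) and B (node 0).
Reduce the network between node 2 (A) and node 0 (B) by series/parallel combination:
  Rp1 = R1 ‖ R3 (parallel, both between nodes 0 and 1) = 1/(1/16000 + 1/68000) = 12950 Ω
  Rs1 = R2 + Rp1 (series, joined only at node 1) = 82000 + 12950 = 94950 Ω
  Rp2 = R4 ‖ Rs1 (parallel, both between nodes 0 and 2) = 1/(1/470 + 1/94950) = 467.7 Ω
R_th = 467.7 Ω
I_n = V_th/R_th = 0.09569/467.7 = 0.0002046 A, and R_n = R_th = 467.7 Ω

Final answer: I_n = 0.0002046 A, R_n = 467.7 Ω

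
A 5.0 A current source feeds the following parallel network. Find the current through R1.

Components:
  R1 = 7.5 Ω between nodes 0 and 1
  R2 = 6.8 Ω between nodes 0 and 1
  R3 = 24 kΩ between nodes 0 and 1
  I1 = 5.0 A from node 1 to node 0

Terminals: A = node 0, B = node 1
All resistors sit directly between nodes 0 and 1, so they are in parallel and share one voltage V; the full source current 5 A splits among them.
1/R_par = 1/7.5 + 1/6.8 + 1/24000 = 0.2804 S  =>  R_par = 3.566 Ω
V = I × R_par = 5 × 3.566 = 17.83 V
I_R1 = V/R1 = 17.83/7.5 = 2.377 A

Final answer: 2.377 A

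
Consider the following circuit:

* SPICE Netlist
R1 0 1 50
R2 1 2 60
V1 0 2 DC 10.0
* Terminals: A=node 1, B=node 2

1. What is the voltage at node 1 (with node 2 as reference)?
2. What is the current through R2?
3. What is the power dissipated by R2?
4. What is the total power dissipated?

Nodal analysis, taking node 2 as the 0 V reference.
Source V1 fixes V_0 = 10 V.
KCL at each unknown node (sum of currents leaving = 0; resistances in Ω):
  Node 1: (V_1 - 10)/50 + (V_1 - 0)/60 = 0
Collecting terms: 0.03667 × V_1 = 0.2  =>  V_1 = 5.455 V
Part 1:
  Read off the nodal solution: V_1 = 5.455 V
Part 2:
  I_R2 = (V_1 - V_2)/R2 = (5.455 - 0)/60 = 0.09091 A
  Magnitude: I_R2 = 0.09091 A
Part 3:
  I_R2 = (V_1 - V_2)/R2 = (5.455 - 0)/60 = 0.09091 A
  P_R2 = I_R2² × R2 = (0.09091)² × 60 = 0.4959 W
Part 4:
  Power in each resistor, P = (ΔV)²/R:
    P_R1 = (10 - 5.455)²/50 = 0.4132 W
    P_R2 = (5.455 - 0)²/60 = 0.4959 W
  P_total = P_R1 + P_R2 = 0.9091 W

Final answers:
1. V_1 = 5.455 V
2. I_R2 = 0.09091 A
3. P_R2 = 0.4959 W
4. P_total = 0.9091 W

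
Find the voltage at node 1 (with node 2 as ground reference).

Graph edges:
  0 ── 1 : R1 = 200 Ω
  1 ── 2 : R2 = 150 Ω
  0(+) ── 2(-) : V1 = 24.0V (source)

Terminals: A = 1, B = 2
Nodal analysis, taking node 2 as the 0 V reference.
Source V1 fixes V_0 = 24 V.
KCL at each unknown node (sum of currents leaving = 0; resistances in Ω):
  Node 1: (V_1 - 24)/200 + (V_1 - 0)/150 = 0
Collecting terms: 0.01167 × V_1 = 0.12  =>  V_1 = 10.29 V
The requested potential is V_1 = 10.29 V.

Final answer: V_1 = 10.29 V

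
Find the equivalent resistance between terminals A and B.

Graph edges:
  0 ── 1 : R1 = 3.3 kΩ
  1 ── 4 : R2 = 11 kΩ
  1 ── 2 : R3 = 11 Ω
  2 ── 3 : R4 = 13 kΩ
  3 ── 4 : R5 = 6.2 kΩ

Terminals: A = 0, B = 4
Reduce the network between node 0 (A) and node 4 (B) by series/parallel combination:
  Rs1 = R3 + R4 (series, joined only at node 2) = 11 + 13000 = 13010 Ω
  Rs2 = R5 + Rs1 (series, joined only at node 3) = 6200 + 13010 = 19210 Ω
  Rp1 = R2 ‖ Rs2 (parallel, both between nodes 1 and 4) = 1/(1/11000 + 1/19210) = 6995 Ω
  Rs3 = R1 + Rp1 (series, joined only at node 1) = 3300 + 6995 = 10290 Ω
R_eq = 10.29 kΩ

Final answer: 10.29 kΩ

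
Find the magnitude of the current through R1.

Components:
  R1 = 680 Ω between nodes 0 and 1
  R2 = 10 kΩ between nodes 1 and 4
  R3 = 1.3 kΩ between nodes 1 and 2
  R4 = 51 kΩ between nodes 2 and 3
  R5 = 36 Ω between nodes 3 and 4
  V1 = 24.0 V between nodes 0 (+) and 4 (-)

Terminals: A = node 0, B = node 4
Nodal analysis, taking node 4 as the 0 V reference.
Source V1 fixes V_0 = 24 V.
KCL at each unknown node (sum of currents leaving = 0; resistances in Ω):
  Node 1: (V_1 - 24)/680 + (V_1 - 0)/10000 + (V_1 - V_2)/1300 = 0
  Node 2: (V_2 - V_1)/1300 + (V_2 - V_3)/51000 = 0
  Node 3: (V_3 - V_2)/51000 + (V_3 - 0)/36 = 0
Collecting terms (coefficients in siemens):
  0.00234·V_1 - 0.0007692·V_2 = 0.03529
  0.0007888·V_2 - 0.0007692·V_1 - 0.00001961·V_3 = 0
  0.0278·V_3 - 0.00001961·V_2 = 0
Solving these 3 simultaneous equations (Gaussian elimination) gives:
  V_1 = 22.2 V, V_2 = 21.65 V, V_3 = 0.01527 V
I_R1 = (V_0 - V_1)/R1 = (24 - 22.2)/680 = 0.002644 A
|I_R1| = 0.002644 A

Final answer: |I_R1| = 0.002644 A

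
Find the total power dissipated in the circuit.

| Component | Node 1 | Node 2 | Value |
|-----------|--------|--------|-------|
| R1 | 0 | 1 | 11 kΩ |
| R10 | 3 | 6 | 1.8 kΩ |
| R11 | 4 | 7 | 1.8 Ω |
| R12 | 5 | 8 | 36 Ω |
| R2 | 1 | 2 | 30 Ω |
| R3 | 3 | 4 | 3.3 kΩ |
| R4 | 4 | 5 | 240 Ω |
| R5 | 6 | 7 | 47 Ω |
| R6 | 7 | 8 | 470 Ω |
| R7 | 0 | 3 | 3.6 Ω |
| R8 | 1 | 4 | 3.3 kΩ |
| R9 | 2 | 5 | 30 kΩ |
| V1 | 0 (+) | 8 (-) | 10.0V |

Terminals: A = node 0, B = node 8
Nodal analysis, taking node 8 as the 0 V reference.
Source V1 fixes V_0 = 10 V.
KCL at each unknown node (sum of currents leaving = 0; resistances in Ω):
  Node 1: (V_1 - 10)/11000 + (V_1 - V_2)/30 + (V_1 - V_4)/3300 = 0
  Node 2: (V_2 - V_1)/30 + (V_2 - V_5)/30000 = 0
  Node 3: (V_3 - V_4)/3300 + (V_3 - 10)/3.6 + (V_3 - V_6)/1800 = 0
  Node 4: (V_4 - V_3)/3300 + (V_4 - V_5)/240 + (V_4 - V_1)/3300 + (V_4 - V_7)/1.8 = 0
  Node 5: (V_5 - V_4)/240 + (V_5 - V_2)/30000 + (V_5 - 0)/36 = 0
  Node 6: (V_6 - V_7)/47 + (V_6 - V_3)/1800 = 0
  Node 7: (V_7 - V_6)/47 + (V_7 - 0)/470 + (V_7 - V_4)/1.8 = 0
Collecting terms (coefficients in siemens):
  0.03373·V_1 - 0.03333·V_2 - 0.000303·V_4 = 0.0009091
  0.03337·V_2 - 0.03333·V_1 - 0.00003333·V_5 = 0
  0.2786·V_3 - 0.000303·V_4 - 0.0005556·V_6 = 2.778
  0.5603·V_4 - 0.000303·V_1 - 0.000303·V_3 - 0.004167·V_5 - 0.5556·V_7 = 0
  0.03198·V_5 - 0.00003333·V_2 - 0.004167·V_4 = 0
  0.02183·V_6 - 0.0005556·V_3 - 0.02128·V_7 = 0
  0.579·V_7 - 0.5556·V_4 - 0.02128·V_6 = 0
Solving these 7 simultaneous equations (Gaussian elimination) gives:
  V_1 = 3.105 V, V_2 = 3.102 V, V_3 = 9.974 V, V_4 = 1.358 V
  V_5 = 0.1802 V, V_6 = 1.58 V, V_7 = 1.361 V
Power in each resistor, P = (ΔV)²/R:
  P_R1 = (10 - 3.105)²/11000 = 0.004322 W
  P_R2 = (3.105 - 3.102)²/30 = 0.0000002846 W
  P_R3 = (9.974 - 1.358)²/3300 = 0.02249 W
  P_R4 = (1.358 - 0.1802)²/240 = 0.00578 W
  P_R5 = (1.58 - 1.361)²/47 = 0.001022 W
  P_R6 = (1.361 - 0)²/470 = 0.003942 W
  P_R7 = (10 - 9.974)²/3.6 = 0.0001905 W
  P_R8 = (3.105 - 1.358)²/3300 = 0.0009249 W
  P_R9 = (3.102 - 0.1802)²/30000 = 0.0002846 W
  P_R10 = (9.974 - 1.58)²/1800 = 0.03914 W
  P_R11 = (1.358 - 1.361)²/1.8 = 0.000005621 W
  P_R12 = (0.1802 - 0)²/36 = 0.0009017 W
P_total = P_R1 + P_R2 + P_R3 + P_R4 + P_R5 + P_R6 + P_R7 + P_R8 + P_R9 + P_R10 + P_R11 + P_R12 = 0.07901 W

Final answer: 0.07901 W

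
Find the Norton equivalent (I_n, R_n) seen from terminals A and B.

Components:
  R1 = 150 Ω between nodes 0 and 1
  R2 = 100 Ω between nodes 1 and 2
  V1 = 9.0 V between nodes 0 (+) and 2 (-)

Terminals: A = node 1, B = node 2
Find the Thévenin equivalent first; then I_n = V_th/R_th and R_n = R_th.
Step 1 — V_th is the open-circuit voltage V_A - V_B (nothing connected across the terminals).
Nodal analysis, taking node 2 as the 0 V reference.
Source V1 fixes V_0 = 9 V.
KCL at each unknown node (sum of currents leaving = 0; resistances in Ω):
  Node 1: (V_1 - 9)/150 + (V_1 - 0)/100 = 0
Collecting terms: 0.01667 × V_1 = 0.06  =>  V_1 = 3.6 V
V_th = V_1 - V_2 = 3.6 - 0 = 3.6 V
Step 2 — R_th: zero the source — replace V1 by a short circuit (node 2 merges into node 0) — and find the resistance seen between A (node 1) and B (node 0).
Reduce the network between node 1 (A) and node 0 (B) by series/parallel combination:
  Rp1 = R1 ‖ R2 (parallel, both between nodes 0 and 1) = 1/(1/150 + 1/100) = 60 Ω
R_th = 60 Ω
I_n = V_th/R_th = 3.6/60 = 0.06 A, and R_n = R_th = 60 Ω

Final answer: I_n = 0.06 A, R_n = 60 Ω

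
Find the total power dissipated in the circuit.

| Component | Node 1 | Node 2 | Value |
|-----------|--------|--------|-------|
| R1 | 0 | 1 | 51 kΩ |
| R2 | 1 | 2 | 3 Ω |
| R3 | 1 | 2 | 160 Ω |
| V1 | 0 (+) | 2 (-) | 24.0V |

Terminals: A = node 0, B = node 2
Nodal analysis, taking node 2 as the 0 V reference.
Source V1 fixes V_0 = 24 V.
KCL at each unknown node (sum of currents leaving = 0; resistances in Ω):
  Node 1: (V_1 - 24)/51000 + (V_1 - 0)/3 + (V_1 - 0)/160 = 0
Collecting terms: 0.3396 × V_1 = 0.0004706  =>  V_1 = 0.001386 V
Power in each resistor, P = (ΔV)²/R:
  P_R1 = (24 - 0.001386)²/51000 = 0.01129 W
  P_R2 = (0.001386 - 0)²/3 = 0.0000006401 W
  P_R3 = (0.001386 - 0)²/160 = 0.000000012 W
P_total = P_R1 + P_R2 + P_R3 = 0.01129 W

Final answer: 0.01129 W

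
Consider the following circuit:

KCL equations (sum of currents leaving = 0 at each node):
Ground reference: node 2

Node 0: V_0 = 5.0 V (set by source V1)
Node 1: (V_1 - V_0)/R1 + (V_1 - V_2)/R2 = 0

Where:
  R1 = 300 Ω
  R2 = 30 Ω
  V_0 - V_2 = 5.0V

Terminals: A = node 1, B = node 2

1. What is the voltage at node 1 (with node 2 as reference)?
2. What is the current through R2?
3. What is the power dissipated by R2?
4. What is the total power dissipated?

Nodal analysis, taking node 2 as the 0 V reference.
Source V1 fixes V_0 = 5 V.
KCL at each unknown node (sum of currents leaving = 0; resistances in Ω):
  Node 1: (V_1 - 5)/300 + (V_1 - 0)/30 = 0
Collecting terms: 0.03667 × V_1 = 0.01667  =>  V_1 = 0.4545 V
Part 1:
  Read off the nodal solution: V_1 = 0.4545 V
Part 2:
  I_R2 = (V_1 - V_2)/R2 = (0.4545 - 0)/30 = 0.01515 A
  Magnitude: I_R2 = 0.01515 A
Part 3:
  I_R2 = (V_1 - V_2)/R2 = (0.4545 - 0)/30 = 0.01515 A
  P_R2 = I_R2² × R2 = (0.01515)² × 30 = 0.006887 W
Part 4:
  Power in each resistor, P = (ΔV)²/R:
    P_R1 = (5 - 0.4545)²/300 = 0.06887 W
    P_R2 = (0.4545 - 0)²/30 = 0.006887 W
  P_total = P_R1 + P_R2 = 0.07576 W

Final answers:
1. V_1 = 0.4545 V
2. I_R2 = 0.01515 A
3. P_R2 = 0.006887 W
4. P_total = 0.07576 W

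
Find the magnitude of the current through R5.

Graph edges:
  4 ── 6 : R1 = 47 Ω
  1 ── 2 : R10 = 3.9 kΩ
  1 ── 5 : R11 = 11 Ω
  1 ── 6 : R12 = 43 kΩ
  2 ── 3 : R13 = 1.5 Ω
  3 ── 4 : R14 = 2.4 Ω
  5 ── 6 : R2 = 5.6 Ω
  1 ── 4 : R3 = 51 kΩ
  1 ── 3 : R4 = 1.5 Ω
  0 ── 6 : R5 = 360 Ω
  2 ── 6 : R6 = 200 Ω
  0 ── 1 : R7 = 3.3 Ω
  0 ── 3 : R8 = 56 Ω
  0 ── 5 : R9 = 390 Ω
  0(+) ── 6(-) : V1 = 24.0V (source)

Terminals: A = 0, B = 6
Nodal analysis, taking node 6 as the 0 V reference.
Source V1 fixes V_0 = 24 V.
KCL at each unknown node (sum of currents leaving = 0; resistances in Ω):
  Node 1: (V_1 - V_4)/51000 + (V_1 - V_3)/1.5 + (V_1 - 24)/3.3 + (V_1 - V_2)/3900 + (V_1 - V_5)/11 + (V_1 - 0)/43000 = 0
  Node 2: (V_2 - 0)/200 + (V_2 - V_1)/3900 + (V_2 - V_3)/1.5 = 0
  Node 3: (V_3 - V_1)/1.5 + (V_3 - 24)/56 + (V_3 - V_2)/1.5 + (V_3 - V_4)/2.4 = 0
  Node 4: (V_4 - 0)/47 + (V_4 - V_1)/51000 + (V_4 - V_3)/2.4 = 0
  Node 5: (V_5 - 0)/5.6 + (V_5 - 24)/390 + (V_5 - V_1)/11 = 0
Collecting terms (coefficients in siemens):
  1.061·V_1 - 0.0002564·V_2 - 0.6667·V_3 - 0.00001961·V_4 - 0.09091·V_5 = 7.273
  0.6719·V_2 - 0.0002564·V_1 - 0.6667·V_3 = 0
  1.768·V_3 - 0.6667·V_1 - 0.6667·V_2 - 0.4167·V_4 = 0.4286
  0.438·V_4 - 0.00001961·V_1 - 0.4167·V_3 = 0
  0.272·V_5 - 0.09091·V_1 = 0.06154
Solving these 5 simultaneous equations (Gaussian elimination) gives:
  V_1 = 19.05 V, V_2 = 18.36 V, V_3 = 18.5 V, V_4 = 17.6 V
  V_5 = 6.591 V
I_R5 = (V_0 - V_6)/R5 = (24 - 0)/360 = 0.06667 A
|I_R5| = 0.06667 A

Final answer: |I_R5| = 0.06667 A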